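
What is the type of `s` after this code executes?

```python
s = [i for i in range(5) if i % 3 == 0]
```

A list comprehension [...] produces a list

list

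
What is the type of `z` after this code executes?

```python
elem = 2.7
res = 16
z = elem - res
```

float - int returns float (2.7 - 16 = -13.3)

float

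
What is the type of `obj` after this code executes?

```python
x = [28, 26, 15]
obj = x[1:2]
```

Slicing a list always returns a list

list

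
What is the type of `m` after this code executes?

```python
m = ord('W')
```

ord() returns int (Unicode code point)

int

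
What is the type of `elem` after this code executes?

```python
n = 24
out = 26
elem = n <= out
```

Comparison operators return bool

bool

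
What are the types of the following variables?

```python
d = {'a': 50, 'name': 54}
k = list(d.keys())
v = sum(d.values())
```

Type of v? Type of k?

sum of int values returns int; list(...) returns list

int, list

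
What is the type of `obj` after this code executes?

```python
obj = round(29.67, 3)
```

round() with ndigits arg returns float

float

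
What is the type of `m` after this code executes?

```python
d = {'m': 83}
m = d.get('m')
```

dict.get() returns the value (int) when key is found

int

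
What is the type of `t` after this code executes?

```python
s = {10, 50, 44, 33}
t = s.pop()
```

Popping from a set of ints returns int

int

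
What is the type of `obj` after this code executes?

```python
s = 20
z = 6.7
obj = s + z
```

int + float returns float (20 + 6.7 = 26.7)

float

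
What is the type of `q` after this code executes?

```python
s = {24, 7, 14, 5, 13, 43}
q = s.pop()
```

Popping from a set of ints returns int

int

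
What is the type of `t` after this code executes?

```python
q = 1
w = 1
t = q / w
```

int / int always returns float in Python 3 (1 / 1 = 1)

float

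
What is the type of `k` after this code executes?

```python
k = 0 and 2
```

'and' returns the first falsy value (0, which is int)

int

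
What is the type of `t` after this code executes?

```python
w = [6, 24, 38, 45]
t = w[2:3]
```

Slicing a list always returns a list

list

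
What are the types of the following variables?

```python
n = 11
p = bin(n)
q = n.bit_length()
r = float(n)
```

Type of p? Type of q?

bin() returns str; int.bit_length() returns int

str, int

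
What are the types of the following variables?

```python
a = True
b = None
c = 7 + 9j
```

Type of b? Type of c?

b is NoneType; c is complex

NoneType, complex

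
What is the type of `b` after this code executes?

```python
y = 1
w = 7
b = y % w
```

int % int returns int (1 % 7 = 1)

int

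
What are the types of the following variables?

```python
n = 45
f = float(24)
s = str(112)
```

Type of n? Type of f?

n is int; f is float

int, float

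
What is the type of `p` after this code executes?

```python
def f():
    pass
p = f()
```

A function with no return statement returns None

NoneType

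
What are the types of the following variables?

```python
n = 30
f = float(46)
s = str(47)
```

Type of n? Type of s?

n is int; s is str

int, str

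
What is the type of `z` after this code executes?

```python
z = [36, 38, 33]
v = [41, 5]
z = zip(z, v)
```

zip() returns a zip iterator object

zip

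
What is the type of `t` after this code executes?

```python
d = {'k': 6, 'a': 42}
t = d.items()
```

dict.items() returns a dict_items view

dict_items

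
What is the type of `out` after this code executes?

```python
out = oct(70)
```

oct() returns str representation

str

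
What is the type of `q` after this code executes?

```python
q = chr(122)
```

chr() returns str (single character)

str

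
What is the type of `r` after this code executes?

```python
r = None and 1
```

'and' returns first falsy value (None)

NoneType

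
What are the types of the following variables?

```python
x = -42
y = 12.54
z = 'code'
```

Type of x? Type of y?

x is int; y is float

int, float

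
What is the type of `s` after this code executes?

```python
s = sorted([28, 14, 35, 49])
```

sorted() always returns list

list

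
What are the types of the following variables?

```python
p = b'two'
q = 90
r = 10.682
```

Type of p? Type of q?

p is bytes; q is int

bytes, int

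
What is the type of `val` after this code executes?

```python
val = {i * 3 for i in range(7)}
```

A set comprehension {expr for x in iterable} produces a set

set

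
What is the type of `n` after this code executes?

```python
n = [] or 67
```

'or' returns first truthy value (67, which is int)

int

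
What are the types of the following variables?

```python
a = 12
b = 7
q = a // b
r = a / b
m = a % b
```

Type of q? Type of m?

int // int returns int; int % int returns int

int, int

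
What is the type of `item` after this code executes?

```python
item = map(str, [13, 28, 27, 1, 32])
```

map() returns a map iterator object

map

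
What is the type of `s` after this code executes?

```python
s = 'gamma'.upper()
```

str.upper() returns str

str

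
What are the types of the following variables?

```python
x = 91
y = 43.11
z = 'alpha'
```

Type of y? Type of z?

y is float; z is str

float, str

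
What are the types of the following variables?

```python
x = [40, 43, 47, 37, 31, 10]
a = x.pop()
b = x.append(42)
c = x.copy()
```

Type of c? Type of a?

list.copy() returns list; list.pop() returns the element (int)

list, int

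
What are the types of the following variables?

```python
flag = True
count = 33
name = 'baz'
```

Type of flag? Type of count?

flag is bool; count is int

bool, int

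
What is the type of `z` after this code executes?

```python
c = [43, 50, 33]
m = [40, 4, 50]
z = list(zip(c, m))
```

list(zip(...)) returns a list of tuples

list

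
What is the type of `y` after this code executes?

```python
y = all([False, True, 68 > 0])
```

all() returns bool

bool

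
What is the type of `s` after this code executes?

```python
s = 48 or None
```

'or' returns first truthy value (48, int)

int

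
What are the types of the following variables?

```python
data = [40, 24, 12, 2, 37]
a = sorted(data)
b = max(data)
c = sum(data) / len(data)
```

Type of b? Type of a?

max of ints returns int; sorted() returns list

int, list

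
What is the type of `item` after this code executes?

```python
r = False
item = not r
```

'not' always returns bool

bool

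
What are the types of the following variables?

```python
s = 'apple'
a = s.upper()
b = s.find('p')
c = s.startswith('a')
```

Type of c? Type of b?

str.startswith() returns bool; str.find() returns int

bool, int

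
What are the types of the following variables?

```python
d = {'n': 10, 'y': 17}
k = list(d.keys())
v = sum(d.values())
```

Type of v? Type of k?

sum of int values returns int; list(...) returns list

int, list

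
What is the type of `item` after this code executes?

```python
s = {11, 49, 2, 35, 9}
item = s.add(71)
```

set.add() returns None (mutates in place)

NoneType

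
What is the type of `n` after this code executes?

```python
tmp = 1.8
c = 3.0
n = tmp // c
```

float // float returns float (floor division preserves float type)

float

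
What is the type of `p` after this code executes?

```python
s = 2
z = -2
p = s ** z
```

int ** negative int returns float

float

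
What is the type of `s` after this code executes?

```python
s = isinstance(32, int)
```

isinstance() returns bool

bool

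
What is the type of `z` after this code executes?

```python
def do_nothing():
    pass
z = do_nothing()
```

A function with no return statement returns None

NoneType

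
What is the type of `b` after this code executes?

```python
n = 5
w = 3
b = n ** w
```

int ** positive int returns int (5 ** 3 = 125)

int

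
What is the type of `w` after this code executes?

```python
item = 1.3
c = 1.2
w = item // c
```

float // float returns float (floor division preserves float type)

float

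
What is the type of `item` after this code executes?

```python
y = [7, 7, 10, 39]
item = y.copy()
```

list.copy() returns list

list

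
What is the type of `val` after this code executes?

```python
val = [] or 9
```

'or' returns first truthy value (9, which is int)

int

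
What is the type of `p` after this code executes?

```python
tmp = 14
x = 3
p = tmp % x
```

int % int returns int (14 % 3 = 2)

int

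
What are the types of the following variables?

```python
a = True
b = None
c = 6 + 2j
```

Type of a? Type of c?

a is bool; c is complex

bool, complex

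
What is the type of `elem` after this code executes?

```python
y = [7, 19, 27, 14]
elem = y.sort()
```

list.sort() returns None (sorts in place)

NoneType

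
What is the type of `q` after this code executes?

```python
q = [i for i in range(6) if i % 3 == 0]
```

A list comprehension [...] produces a list

list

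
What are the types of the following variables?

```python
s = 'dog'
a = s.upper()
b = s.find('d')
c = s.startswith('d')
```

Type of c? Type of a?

str.startswith() returns bool; str.upper() returns str

bool, str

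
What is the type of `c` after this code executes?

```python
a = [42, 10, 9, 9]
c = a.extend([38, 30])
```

list.extend() returns None

NoneType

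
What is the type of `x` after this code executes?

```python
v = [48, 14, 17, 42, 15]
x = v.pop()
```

list.pop() returns the popped element (int here)

int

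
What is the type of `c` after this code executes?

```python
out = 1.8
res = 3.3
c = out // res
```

float // float returns float (floor division preserves float type)

float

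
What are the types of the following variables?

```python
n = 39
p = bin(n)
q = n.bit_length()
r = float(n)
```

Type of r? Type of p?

float() returns float; bin() returns str

float, str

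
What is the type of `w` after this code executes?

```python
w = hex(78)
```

hex() returns str representation

str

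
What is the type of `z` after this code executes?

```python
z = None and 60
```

'and' returns first falsy value (None)

NoneType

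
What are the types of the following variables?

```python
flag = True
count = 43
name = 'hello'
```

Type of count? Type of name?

count is int; name is str

int, str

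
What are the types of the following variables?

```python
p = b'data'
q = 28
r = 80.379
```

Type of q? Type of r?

q is int; r is float

int, float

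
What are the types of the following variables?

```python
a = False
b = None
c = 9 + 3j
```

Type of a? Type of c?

a is bool; c is complex

bool, complex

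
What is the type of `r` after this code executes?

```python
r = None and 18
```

'and' returns first falsy value (None)

NoneType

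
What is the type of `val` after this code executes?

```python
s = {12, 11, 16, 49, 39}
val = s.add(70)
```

set.add() returns None (mutates in place)

NoneType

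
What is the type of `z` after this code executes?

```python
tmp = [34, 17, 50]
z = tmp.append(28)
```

list.append() returns None (mutates in place)

NoneType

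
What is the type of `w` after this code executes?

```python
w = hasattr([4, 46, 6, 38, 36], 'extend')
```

hasattr() returns bool

bool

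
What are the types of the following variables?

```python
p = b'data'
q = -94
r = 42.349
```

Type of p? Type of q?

p is bytes; q is int

bytes, int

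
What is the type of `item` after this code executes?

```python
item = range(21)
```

range() returns a range object

range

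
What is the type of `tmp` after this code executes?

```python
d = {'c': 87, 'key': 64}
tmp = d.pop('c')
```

dict.pop() returns the value (int)

int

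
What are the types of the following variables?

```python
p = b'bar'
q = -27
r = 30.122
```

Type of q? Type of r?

q is int; r is float

int, float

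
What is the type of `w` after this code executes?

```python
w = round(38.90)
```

round() with no ndigits arg returns int

int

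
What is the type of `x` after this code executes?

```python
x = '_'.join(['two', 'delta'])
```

str.join() returns str

str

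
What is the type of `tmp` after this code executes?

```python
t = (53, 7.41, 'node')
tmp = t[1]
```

Index 1 of tuple is 7.41 which is float

float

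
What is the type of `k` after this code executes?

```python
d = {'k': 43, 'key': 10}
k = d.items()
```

dict.items() returns a dict_items view

dict_items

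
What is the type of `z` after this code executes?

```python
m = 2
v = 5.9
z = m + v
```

int + float returns float (2 + 5.9 = 7.9)

float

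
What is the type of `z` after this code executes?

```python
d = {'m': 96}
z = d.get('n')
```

dict.get() returns None when key 'n' is not found and no default given

NoneType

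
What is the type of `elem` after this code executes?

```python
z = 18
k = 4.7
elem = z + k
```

int + float returns float (18 + 4.7 = 22.7)

float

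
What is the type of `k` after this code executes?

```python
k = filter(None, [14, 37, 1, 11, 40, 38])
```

filter() returns a filter iterator object

filter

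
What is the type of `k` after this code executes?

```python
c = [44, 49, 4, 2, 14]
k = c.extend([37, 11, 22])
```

list.extend() returns None

NoneType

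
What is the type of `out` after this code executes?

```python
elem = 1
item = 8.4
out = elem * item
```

int * float returns float (1 * 8.4 = 8.4)

float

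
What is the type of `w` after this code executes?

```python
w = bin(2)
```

bin() returns str representation

str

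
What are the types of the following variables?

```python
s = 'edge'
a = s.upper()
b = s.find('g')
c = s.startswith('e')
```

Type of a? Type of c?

str.upper() returns str; str.startswith() returns bool

str, bool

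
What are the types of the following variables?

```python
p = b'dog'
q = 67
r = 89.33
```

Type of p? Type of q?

p is bytes; q is int

bytes, int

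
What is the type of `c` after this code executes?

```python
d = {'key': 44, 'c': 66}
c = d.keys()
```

.keys() returns a dict_keys view object

dict_keys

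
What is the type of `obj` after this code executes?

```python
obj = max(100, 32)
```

max() of ints returns int

int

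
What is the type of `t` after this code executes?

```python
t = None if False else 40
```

Ternary: condition is False, else branch (40) taken → int

int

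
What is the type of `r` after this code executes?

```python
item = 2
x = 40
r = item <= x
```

Comparison operators return bool

bool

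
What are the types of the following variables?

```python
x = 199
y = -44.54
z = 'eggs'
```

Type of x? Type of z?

x is int; z is str

int, str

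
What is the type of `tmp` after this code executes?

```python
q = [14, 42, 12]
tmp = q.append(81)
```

list.append() returns None (mutates in place)

NoneType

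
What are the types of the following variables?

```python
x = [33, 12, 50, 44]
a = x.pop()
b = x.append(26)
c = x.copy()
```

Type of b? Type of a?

list.append() returns None; list.pop() returns the element (int)

NoneType, int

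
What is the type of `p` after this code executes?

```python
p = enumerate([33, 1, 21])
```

enumerate() returns an enumerate iterator object

enumerate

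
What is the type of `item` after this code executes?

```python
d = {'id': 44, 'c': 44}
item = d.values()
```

.values() returns a dict_values view object

dict_values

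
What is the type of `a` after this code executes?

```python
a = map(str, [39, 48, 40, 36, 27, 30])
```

map() returns a map iterator object

map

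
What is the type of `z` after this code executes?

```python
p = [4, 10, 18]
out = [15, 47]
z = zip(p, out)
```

zip() returns a zip iterator object

zip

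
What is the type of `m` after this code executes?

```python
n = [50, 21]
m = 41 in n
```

'in' operator returns bool

bool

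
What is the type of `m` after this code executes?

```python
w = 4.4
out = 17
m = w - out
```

float - int returns float (4.4 - 17 = -12.6)

float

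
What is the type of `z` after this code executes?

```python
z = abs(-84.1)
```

abs() of float returns float

float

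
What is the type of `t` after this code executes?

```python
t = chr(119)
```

chr() returns str (single character)

str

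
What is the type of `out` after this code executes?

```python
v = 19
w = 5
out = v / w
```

int / int always returns float in Python 3 (19 / 5 = 3.8)

float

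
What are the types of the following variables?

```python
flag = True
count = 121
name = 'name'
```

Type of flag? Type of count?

flag is bool; count is int

bool, int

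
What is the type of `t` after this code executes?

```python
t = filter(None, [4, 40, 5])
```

filter() returns a filter iterator object

filter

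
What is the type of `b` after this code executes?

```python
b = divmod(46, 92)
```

divmod() returns a tuple (quotient, remainder)

tuple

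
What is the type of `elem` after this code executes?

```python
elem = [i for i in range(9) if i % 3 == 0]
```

A list comprehension [...] produces a list

list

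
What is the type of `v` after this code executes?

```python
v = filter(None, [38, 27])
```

filter() returns a filter iterator object

filter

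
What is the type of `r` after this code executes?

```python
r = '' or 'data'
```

'or' returns first truthy value ('data', which is str)

str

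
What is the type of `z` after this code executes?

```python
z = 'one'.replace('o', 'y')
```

str.replace() returns str

str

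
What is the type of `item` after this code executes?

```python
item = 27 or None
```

'or' returns first truthy value (27, int)

int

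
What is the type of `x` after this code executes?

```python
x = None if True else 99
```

Ternary: condition is True, if branch (None) taken → NoneType

NoneType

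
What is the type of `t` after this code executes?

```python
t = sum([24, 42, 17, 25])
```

sum() of ints returns int

int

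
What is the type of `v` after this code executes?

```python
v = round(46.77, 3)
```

round() with ndigits arg returns float

float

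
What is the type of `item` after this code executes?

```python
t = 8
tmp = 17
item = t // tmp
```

int // int returns int (8 // 17 = 0)

int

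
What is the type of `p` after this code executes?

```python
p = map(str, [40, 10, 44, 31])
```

map() returns a map iterator object

map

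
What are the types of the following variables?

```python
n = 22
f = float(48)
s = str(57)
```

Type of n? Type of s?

n is int; s is str

int, str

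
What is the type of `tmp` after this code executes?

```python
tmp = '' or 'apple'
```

'or' returns first truthy value ('apple', which is str)

str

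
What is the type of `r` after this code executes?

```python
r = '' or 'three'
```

'or' returns first truthy value ('three', which is str)

str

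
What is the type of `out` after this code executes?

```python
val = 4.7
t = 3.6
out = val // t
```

float // float returns float (floor division preserves float type)

float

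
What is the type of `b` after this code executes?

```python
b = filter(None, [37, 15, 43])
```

filter() returns a filter iterator object

filter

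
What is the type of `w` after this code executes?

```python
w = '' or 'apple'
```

'or' returns first truthy value ('apple', which is str)

str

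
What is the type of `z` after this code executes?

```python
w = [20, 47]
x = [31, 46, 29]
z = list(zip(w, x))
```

list(zip(...)) returns a list of tuples

list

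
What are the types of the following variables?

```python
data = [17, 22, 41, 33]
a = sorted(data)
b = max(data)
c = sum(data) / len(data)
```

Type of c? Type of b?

int / int returns float; max of ints returns int

float, int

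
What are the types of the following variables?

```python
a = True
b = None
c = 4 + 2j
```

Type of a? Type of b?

a is bool; b is NoneType

bool, NoneType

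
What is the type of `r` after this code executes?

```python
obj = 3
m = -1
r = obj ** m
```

int ** negative int returns float

float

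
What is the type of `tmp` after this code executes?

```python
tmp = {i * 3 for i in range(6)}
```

A set comprehension {expr for x in iterable} produces a set

set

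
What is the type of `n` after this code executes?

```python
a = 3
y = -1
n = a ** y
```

int ** negative int returns float

float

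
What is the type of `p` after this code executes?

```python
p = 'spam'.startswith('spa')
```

str.startswith() returns bool

bool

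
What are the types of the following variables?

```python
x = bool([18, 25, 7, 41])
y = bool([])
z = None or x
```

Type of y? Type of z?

bool() returns bool; None or <bool> returns the bool

bool, bool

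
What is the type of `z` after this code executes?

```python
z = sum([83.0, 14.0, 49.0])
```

sum() of floats returns float

float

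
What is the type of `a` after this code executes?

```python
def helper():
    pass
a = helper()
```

A function with no return statement returns None

NoneType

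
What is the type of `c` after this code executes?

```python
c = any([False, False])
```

any() returns bool

bool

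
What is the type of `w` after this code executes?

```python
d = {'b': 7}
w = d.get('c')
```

dict.get() returns None when key 'c' is not found and no default given

NoneType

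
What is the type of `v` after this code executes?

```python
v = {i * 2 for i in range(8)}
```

A set comprehension {expr for x in iterable} produces a set

set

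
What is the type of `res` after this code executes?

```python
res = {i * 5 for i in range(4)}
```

A set comprehension {expr for x in iterable} produces a set

set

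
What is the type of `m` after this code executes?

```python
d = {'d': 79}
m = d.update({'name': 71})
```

dict.update() returns None

NoneType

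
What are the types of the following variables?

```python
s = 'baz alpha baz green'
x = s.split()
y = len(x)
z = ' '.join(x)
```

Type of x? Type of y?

str.split() returns list; len() returns int

list, int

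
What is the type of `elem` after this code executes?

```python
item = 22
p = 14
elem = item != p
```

Comparison operators return bool

bool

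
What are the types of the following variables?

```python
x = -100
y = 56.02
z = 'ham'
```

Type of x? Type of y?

x is int; y is float

int, float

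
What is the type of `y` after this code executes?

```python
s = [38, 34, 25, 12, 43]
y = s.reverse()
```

list.reverse() returns None

NoneType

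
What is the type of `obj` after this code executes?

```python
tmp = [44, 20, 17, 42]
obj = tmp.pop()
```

list.pop() returns the popped element (int here)

int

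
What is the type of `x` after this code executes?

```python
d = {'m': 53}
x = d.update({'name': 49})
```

dict.update() returns None

NoneType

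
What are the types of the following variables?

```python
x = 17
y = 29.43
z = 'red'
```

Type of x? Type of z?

x is int; z is str

int, str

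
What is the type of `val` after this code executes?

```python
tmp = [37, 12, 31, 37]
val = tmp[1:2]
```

Slicing a list always returns a list

list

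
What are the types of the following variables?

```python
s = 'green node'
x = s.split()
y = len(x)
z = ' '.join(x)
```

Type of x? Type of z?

str.split() returns list; str.join() returns str

list, str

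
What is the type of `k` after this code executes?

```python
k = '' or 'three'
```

'or' returns first truthy value ('three', which is str)

str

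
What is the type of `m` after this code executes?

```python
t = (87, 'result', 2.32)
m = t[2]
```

Index 2 of tuple is 2.32 which is float

float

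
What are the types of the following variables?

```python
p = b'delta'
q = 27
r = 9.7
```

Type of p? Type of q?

p is bytes; q is int

bytes, int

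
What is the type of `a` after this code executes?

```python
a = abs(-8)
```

abs() of int returns int

int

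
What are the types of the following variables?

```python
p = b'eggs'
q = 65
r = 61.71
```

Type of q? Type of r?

q is int; r is float

int, float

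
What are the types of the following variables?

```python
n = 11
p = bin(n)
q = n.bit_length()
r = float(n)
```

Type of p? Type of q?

bin() returns str; int.bit_length() returns int

str, int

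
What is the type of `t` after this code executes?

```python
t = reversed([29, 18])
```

reversed() on a list returns a list_reverseiterator

list_reverseiterator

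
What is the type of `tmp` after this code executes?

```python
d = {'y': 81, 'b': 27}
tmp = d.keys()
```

.keys() returns a dict_keys view object

dict_keys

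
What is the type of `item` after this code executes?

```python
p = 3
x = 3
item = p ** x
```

int ** positive int returns int (3 ** 3 = 27)

int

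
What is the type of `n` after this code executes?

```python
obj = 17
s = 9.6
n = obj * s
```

int * float returns float (17 * 9.6 = 163.2)

float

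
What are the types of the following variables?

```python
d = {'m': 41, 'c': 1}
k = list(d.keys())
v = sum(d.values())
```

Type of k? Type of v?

list(...) returns list; sum of int values returns int

list, int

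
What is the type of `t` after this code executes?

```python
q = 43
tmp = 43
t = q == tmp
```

Equality comparison returns bool

bool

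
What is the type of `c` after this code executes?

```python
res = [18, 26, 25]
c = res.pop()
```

list.pop() returns the popped element (int here)

int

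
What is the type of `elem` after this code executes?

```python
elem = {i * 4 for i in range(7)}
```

A set comprehension {expr for x in iterable} produces a set

set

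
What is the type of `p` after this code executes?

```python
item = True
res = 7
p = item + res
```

bool + int returns int (True is 1, so 1 + 7 = 8)

int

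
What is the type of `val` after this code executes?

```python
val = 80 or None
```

'or' returns first truthy value (80, int)

int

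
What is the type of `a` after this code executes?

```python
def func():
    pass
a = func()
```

A function with no return statement returns None

NoneType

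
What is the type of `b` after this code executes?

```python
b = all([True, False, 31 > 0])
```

all() returns bool

bool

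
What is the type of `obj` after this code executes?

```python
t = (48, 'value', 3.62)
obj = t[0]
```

Index 0 of tuple is 48 which is int

int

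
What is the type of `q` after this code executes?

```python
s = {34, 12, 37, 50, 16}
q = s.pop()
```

Popping from a set of ints returns int

int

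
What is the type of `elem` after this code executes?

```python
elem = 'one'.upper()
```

str.upper() returns str

str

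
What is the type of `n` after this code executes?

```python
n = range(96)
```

range() returns a range object

range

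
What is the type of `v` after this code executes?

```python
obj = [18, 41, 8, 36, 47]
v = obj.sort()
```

list.sort() returns None (sorts in place)

NoneType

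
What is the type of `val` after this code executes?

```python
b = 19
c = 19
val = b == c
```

Equality comparison returns bool

bool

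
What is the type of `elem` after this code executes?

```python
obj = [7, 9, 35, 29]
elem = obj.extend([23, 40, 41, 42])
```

list.extend() returns None

NoneType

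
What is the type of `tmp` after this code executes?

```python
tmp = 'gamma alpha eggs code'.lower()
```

str.lower() returns str

str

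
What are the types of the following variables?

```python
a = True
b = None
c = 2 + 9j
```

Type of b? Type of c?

b is NoneType; c is complex

NoneType, complex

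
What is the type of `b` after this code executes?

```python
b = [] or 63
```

'or' returns first truthy value (63, which is int)

int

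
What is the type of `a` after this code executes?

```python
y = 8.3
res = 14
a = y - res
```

float - int returns float (8.3 - 14 = -5.7)

float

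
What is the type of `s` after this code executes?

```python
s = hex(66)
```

hex() returns str representation

str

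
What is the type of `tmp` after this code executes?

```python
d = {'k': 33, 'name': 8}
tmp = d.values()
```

.values() returns a dict_values view object

dict_values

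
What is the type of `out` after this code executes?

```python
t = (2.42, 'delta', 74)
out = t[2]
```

Index 2 of tuple is 74 which is int

int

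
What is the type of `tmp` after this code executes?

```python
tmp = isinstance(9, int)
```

isinstance() returns bool

bool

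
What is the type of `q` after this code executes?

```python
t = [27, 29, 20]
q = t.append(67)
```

list.append() returns None (mutates in place)

NoneType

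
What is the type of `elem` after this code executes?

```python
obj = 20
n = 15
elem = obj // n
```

int // int returns int (20 // 15 = 1)

int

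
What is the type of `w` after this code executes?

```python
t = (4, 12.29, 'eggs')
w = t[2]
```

Index 2 of tuple is 'eggs' which is str

str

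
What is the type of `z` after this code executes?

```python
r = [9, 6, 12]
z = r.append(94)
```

list.append() returns None (mutates in place)

NoneType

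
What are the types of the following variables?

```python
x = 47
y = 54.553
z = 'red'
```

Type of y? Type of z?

y is float; z is str

float, str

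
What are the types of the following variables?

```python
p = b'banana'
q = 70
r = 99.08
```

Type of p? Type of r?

p is bytes; r is float

bytes, float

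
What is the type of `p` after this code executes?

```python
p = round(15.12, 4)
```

round() with ndigits arg returns float

float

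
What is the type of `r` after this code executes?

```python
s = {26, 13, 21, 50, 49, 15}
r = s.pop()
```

Popping from a set of ints returns int

int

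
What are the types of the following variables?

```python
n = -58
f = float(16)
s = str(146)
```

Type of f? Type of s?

f is float; s is str

float, str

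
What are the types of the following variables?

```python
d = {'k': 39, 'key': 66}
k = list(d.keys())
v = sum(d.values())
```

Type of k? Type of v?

list(...) returns list; sum of int values returns int

list, int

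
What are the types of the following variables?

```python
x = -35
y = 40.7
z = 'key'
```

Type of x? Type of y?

x is int; y is float

int, float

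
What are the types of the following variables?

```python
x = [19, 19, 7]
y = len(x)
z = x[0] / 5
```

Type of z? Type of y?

int / int returns float; len() returns int

float, int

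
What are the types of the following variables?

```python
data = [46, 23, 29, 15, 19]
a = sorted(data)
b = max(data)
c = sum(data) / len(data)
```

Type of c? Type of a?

int / int returns float; sorted() returns list

float, list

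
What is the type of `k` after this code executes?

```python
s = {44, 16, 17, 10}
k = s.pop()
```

Popping from a set of ints returns int

int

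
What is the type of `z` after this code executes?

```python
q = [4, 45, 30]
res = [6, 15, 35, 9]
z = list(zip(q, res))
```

list(zip(...)) returns a list of tuples

list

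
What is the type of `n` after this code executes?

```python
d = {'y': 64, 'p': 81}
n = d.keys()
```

.keys() returns a dict_keys view object

dict_keys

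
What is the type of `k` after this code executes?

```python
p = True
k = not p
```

'not' always returns bool

bool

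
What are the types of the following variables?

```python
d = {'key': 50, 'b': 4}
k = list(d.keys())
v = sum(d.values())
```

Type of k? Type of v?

list(...) returns list; sum of int values returns int

list, int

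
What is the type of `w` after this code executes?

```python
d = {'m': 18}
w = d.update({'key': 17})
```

dict.update() returns None

NoneType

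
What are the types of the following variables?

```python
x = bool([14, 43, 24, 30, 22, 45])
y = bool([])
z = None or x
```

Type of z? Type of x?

None or <bool> returns the bool; bool() returns bool

bool, bool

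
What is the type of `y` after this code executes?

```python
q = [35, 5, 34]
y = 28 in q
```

'in' operator returns bool

bool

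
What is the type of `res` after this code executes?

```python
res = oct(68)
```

oct() returns str representation

str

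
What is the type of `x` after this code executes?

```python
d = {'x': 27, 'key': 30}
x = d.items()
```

dict.items() returns a dict_items view

dict_items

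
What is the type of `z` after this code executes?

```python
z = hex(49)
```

hex() returns str representation

str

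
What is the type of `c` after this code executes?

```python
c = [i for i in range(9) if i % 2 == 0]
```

A list comprehension [...] produces a list

list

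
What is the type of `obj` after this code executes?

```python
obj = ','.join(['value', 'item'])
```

str.join() returns str

str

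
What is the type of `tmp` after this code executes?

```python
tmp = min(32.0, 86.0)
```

min() of floats returns float

float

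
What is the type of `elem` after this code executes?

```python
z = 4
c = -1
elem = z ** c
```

int ** negative int returns float

float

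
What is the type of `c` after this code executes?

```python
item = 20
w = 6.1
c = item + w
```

int + float returns float (20 + 6.1 = 26.1)

float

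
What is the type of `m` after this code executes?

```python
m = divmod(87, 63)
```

divmod() returns a tuple (quotient, remainder)

tuple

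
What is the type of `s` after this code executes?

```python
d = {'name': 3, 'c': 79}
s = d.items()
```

dict.items() returns a dict_items view

dict_items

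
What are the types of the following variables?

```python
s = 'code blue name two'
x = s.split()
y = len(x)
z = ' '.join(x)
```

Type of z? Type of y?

str.join() returns str; len() returns int

str, int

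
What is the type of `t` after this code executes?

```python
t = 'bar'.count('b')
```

str.count() returns int

int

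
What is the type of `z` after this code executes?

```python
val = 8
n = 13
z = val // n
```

int // int returns int (8 // 13 = 0)

int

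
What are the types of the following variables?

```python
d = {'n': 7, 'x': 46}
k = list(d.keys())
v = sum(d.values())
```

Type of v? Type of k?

sum of int values returns int; list(...) returns list

int, list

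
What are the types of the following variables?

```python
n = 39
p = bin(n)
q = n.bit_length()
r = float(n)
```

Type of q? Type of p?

int.bit_length() returns int; bin() returns str

int, str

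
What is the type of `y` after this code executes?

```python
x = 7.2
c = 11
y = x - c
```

float - int returns float (7.2 - 11 = -3.8)

float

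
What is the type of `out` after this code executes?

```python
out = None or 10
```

'or' with None returns the other value (10, int)

int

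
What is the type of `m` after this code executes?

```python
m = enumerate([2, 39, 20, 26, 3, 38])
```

enumerate() returns an enumerate iterator object

enumerate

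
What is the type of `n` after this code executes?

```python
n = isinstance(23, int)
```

isinstance() returns bool

bool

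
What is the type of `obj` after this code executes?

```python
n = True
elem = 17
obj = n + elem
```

bool + int returns int (True is 1, so 1 + 17 = 18)

int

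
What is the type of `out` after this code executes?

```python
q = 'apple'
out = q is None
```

'is' comparison returns bool

bool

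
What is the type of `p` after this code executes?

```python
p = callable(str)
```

callable() returns bool

bool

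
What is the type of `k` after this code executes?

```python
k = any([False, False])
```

any() returns bool

bool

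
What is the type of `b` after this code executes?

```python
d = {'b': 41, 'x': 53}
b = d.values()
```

.values() returns a dict_values view object

dict_values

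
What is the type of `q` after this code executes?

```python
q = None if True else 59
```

Ternary: condition is True, if branch (None) taken → NoneType

NoneType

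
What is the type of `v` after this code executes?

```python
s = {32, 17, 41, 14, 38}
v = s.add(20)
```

set.add() returns None (mutates in place)

NoneType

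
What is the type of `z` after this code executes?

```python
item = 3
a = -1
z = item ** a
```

int ** negative int returns float

float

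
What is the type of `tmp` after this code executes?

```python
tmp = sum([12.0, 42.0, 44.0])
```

sum() of floats returns float

float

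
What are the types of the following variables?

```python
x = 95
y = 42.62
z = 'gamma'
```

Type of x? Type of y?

x is int; y is float

int, float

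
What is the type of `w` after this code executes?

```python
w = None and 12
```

'and' returns first falsy value (None)

NoneType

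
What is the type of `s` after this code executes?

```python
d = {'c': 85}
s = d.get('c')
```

dict.get() returns the value (int) when key is found

int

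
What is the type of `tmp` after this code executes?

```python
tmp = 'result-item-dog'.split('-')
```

str.split() returns list

list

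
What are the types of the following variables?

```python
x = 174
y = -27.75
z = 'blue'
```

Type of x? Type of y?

x is int; y is float

int, float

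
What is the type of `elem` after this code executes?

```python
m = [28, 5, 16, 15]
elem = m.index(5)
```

list.index() returns int

int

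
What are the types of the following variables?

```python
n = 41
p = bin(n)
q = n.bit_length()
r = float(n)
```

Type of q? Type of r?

int.bit_length() returns int; float() returns float

int, float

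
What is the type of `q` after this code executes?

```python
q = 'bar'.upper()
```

str.upper() returns str

str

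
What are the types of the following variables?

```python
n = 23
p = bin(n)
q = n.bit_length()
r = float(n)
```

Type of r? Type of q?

float() returns float; int.bit_length() returns int

float, int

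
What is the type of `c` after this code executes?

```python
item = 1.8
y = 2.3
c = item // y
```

float // float returns float (floor division preserves float type)

float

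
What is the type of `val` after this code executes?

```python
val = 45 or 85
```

'or' returns the first truthy value (45, which is int)

int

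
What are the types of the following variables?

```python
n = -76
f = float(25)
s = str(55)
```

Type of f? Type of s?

f is float; s is str

float, str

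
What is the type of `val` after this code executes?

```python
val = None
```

None has type NoneType

NoneType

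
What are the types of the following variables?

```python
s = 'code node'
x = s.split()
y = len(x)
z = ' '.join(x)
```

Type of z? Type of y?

str.join() returns str; len() returns int

str, int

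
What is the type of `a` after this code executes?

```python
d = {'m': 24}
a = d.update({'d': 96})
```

dict.update() returns None

NoneType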